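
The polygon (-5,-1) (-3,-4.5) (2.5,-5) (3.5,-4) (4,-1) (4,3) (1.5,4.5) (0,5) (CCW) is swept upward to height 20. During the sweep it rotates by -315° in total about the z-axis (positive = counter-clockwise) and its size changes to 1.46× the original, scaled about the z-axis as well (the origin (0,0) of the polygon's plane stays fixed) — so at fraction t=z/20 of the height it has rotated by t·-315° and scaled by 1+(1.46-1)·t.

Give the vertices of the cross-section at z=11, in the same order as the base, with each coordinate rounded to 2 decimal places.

Cross-section at z=11: (6.07,1.98) (3.07,6.04) (-3.85,5.85) (-4.94,4.46) (-5.12,0.66) (-4.54,-4.32) (-1.20,-5.82) (0.74,-6.22)

t = z/height = 11/20 = 0.55
s = 1 + (scale-1)·z/height = 1 + (1.46-1)·11/20 = 1.253000
θ = twist·z/height = -315°·11/20 = -173.2500° = -3.023783 rad
cos θ = -0.993068, sin θ = -0.117537 (intermediates below are computed at full precision and shown rounded to 5 d.p.)
v1: (-5,-1) → rotate → (4.84780,1.58076) → ×s → (6.07430,1.98069) → (6.07,1.98)
v2: (-3,-4.5) → rotate → (2.45029,4.82142) → ×s → (3.07021,6.04124) → (3.07,6.04)
v3: (2.5,-5) → rotate → (-3.07036,4.67150) → ×s → (-3.84716,5.85339) → (-3.85,5.85)
v4: (3.5,-4) → rotate → (-3.94589,3.56089) → ×s → (-4.94420,4.46180) → (-4.94,4.46)
v5: (4,-1) → rotate → (-4.08981,0.52292) → ×s → (-5.12453,0.65522) → (-5.12,0.66)
v6: (4,3) → rotate → (-3.61966,-3.44935) → ×s → (-4.53544,-4.32204) → (-4.54,-4.32)
v7: (1.5,4.5) → rotate → (-0.96068,-4.64511) → ×s → (-1.20374,-5.82033) → (-1.20,-5.82)
v8: (0,5) → rotate → (0.58769,-4.96534) → ×s → (0.73637,-6.22157) → (0.74,-6.22)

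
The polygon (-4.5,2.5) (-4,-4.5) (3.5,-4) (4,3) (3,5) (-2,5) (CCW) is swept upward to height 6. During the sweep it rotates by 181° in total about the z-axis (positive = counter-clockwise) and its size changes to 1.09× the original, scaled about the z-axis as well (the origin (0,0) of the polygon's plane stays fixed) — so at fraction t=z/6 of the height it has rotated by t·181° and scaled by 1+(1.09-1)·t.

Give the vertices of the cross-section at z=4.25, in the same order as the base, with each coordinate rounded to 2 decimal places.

t = z/height = 4.25/6 = 0.708333
s = 1 + (scale-1)·z/height = 1 + (1.09-1)·4.25/6 = 1.063750
θ = twist·z/height = 181°·4.25/6 = 128.2083° = 2.237658 rad
cos θ = -0.618523, sin θ = 0.785767 (intermediates below are computed at full precision and shown rounded to 5 d.p.)
v1: (-4.5,2.5) → rotate → (0.81893,-5.08226) → ×s → (0.87114,-5.40625) → (0.87,-5.41)
v2: (-4,-4.5) → rotate → (6.01004,-0.35972) → ×s → (6.39318,-0.38265) → (6.39,-0.38)
v3: (3.5,-4) → rotate → (0.97824,5.22428) → ×s → (1.04060,5.55732) → (1.04,5.56)
v4: (4,3) → rotate → (-4.83139,1.28750) → ×s → (-5.13939,1.36958) → (-5.14,1.37)
v5: (3,5) → rotate → (-5.78440,-0.73531) → ×s → (-6.15316,-0.78219) → (-6.15,-0.78)
v6: (-2,5) → rotate → (-2.69179,-4.66415) → ×s → (-2.86339,-4.96149) → (-2.86,-4.96)

Cross-section at z=4.25: (0.87,-5.41) (6.39,-0.38) (1.04,5.56) (-5.14,1.37) (-6.15,-0.78) (-2.86,-4.96)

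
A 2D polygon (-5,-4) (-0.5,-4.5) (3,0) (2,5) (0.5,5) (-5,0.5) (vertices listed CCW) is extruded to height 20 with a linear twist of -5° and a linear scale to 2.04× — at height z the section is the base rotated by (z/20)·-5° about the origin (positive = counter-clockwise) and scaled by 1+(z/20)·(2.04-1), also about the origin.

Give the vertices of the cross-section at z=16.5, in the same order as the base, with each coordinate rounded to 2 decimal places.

t = z/height = 16.5/20 = 0.825
s = 1 + (scale-1)·z/height = 1 + (2.04-1)·16.5/20 = 1.858000
θ = twist·z/height = -5°·16.5/20 = -4.1250° = -0.071995 rad
cos θ = 0.997409, sin θ = -0.071933 (intermediates below are computed at full precision and shown rounded to 5 d.p.)
v1: (-5,-4) → rotate → (-5.27478,-3.62997) → ×s → (-9.80054,-6.74449) → (-9.80,-6.74)
v2: (-0.5,-4.5) → rotate → (-0.82240,-4.45238) → ×s → (-1.52802,-8.27252) → (-1.53,-8.27)
v3: (3,0) → rotate → (2.99223,-0.21580) → ×s → (5.55956,-0.40095) → (5.56,-0.40)
v4: (2,5) → rotate → (2.35448,4.84318) → ×s → (4.37463,8.99863) → (4.37,9.00)
v5: (0.5,5) → rotate → (0.85837,4.95108) → ×s → (1.59485,9.19911) → (1.59,9.20)
v6: (-5,0.5) → rotate → (-4.95108,0.85837) → ×s → (-9.19911,1.59485) → (-9.20,1.59)

Cross-section at z=16.5: (-9.80,-6.74) (-1.53,-8.27) (5.56,-0.40) (4.37,9.00) (1.59,9.20) (-9.20,1.59)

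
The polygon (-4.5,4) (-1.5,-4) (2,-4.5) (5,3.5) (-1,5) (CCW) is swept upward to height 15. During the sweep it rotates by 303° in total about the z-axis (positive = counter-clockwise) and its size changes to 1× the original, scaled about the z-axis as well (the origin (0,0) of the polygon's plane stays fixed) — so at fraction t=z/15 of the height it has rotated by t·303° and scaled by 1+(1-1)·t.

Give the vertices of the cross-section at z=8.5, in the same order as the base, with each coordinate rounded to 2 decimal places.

Cross-section at z=8.5: (3.88,-4.61) (2.06,3.74) (-1.33,4.74) (-5.45,-2.74) (0.27,-5.09)

t = z/height = 8.5/15 = 0.566667
s = 1 + (scale-1)·z/height = 1 + (1-1)·8.5/15 = 1.000000
θ = twist·z/height = 303°·8.5/15 = 171.7000° = 2.996730 rad
cos θ = -0.989526, sin θ = 0.144356 (intermediates below are computed at full precision and shown rounded to 5 d.p.)
v1: (-4.5,4) → rotate → (3.87544,-4.60771) → ×s → (3.87544,-4.60771) → (3.88,-4.61)
v2: (-1.5,-4) → rotate → (2.06171,3.74157) → ×s → (2.06171,3.74157) → (2.06,3.74)
v3: (2,-4.5) → rotate → (-1.32945,4.74158) → ×s → (-1.32945,4.74158) → (-1.33,4.74)
v4: (5,3.5) → rotate → (-5.45288,-2.74156) → ×s → (-5.45288,-2.74156) → (-5.45,-2.74)
v5: (-1,5) → rotate → (0.26774,-5.09199) → ×s → (0.26774,-5.09199) → (0.27,-5.09)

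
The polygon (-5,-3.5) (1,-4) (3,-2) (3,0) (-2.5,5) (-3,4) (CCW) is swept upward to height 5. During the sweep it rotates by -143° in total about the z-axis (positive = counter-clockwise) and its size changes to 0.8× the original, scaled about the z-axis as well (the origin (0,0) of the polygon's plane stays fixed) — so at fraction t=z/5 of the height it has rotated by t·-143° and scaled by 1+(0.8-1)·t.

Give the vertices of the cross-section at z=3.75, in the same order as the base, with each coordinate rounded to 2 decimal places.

t = z/height = 3.75/5 = 0.75
s = 1 + (scale-1)·z/height = 1 + (0.8-1)·3.75/5 = 0.850000
θ = twist·z/height = -143°·3.75/5 = -107.2500° = -1.871866 rad
cos θ = -0.296542, sin θ = -0.955020 (intermediates below are computed at full precision and shown rounded to 5 d.p.)
v1: (-5,-3.5) → rotate → (-1.85986,5.81300) → ×s → (-1.58088,4.94105) → (-1.58,4.94)
v2: (1,-4) → rotate → (-4.11662,0.23115) → ×s → (-3.49913,0.19647) → (-3.50,0.20)
v3: (3,-2) → rotate → (-2.79966,-2.27198) → ×s → (-2.37971,-1.93118) → (-2.38,-1.93)
v4: (3,0) → rotate → (-0.88962,-2.86506) → ×s → (-0.75618,-2.43530) → (-0.76,-2.44)
v5: (-2.5,5) → rotate → (5.51645,0.90484) → ×s → (4.68899,0.76912) → (4.69,0.77)
v6: (-3,4) → rotate → (4.70970,1.67889) → ×s → (4.00325,1.42706) → (4.00,1.43)

Cross-section at z=3.75: (-1.58,4.94) (-3.50,0.20) (-2.38,-1.93) (-0.76,-2.44) (4.69,0.77) (4.00,1.43)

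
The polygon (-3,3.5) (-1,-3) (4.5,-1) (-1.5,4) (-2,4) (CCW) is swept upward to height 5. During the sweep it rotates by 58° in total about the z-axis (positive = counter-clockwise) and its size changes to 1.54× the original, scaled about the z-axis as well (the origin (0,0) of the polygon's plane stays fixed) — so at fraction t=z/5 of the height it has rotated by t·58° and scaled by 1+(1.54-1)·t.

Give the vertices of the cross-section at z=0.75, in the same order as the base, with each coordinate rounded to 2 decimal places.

Cross-section at z=0.75: (-3.78,3.25) (-0.58,-3.37) (4.97,-0.33) (-2.26,4.03) (-2.79,3.95)

t = z/height = 0.75/5 = 0.15
s = 1 + (scale-1)·z/height = 1 + (1.54-1)·0.75/5 = 1.081000
θ = twist·z/height = 58°·0.75/5 = 8.7000° = 0.151844 rad
cos θ = 0.988494, sin θ = 0.151261 (intermediates below are computed at full precision and shown rounded to 5 d.p.)
v1: (-3,3.5) → rotate → (-3.49489,3.00595) → ×s → (-3.77798,3.24943) → (-3.78,3.25)
v2: (-1,-3) → rotate → (-0.53471,-3.11674) → ×s → (-0.57802,-3.36920) → (-0.58,-3.37)
v3: (4.5,-1) → rotate → (4.59948,-0.30782) → ×s → (4.97204,-0.33275) → (4.97,-0.33)
v4: (-1.5,4) → rotate → (-2.08778,3.72708) → ×s → (-2.25689,4.02898) → (-2.26,4.03)
v5: (-2,4) → rotate → (-2.58203,3.65145) → ×s → (-2.79118,3.94722) → (-2.79,3.95)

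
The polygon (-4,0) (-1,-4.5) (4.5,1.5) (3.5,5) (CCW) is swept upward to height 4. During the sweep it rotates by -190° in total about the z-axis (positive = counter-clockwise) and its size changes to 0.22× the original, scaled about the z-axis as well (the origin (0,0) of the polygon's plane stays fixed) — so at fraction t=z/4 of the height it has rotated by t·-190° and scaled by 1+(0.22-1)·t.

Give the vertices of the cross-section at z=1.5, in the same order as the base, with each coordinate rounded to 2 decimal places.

t = z/height = 1.5/4 = 0.375
s = 1 + (scale-1)·z/height = 1 + (0.22-1)·1.5/4 = 0.707500
θ = twist·z/height = -190°·1.5/4 = -71.2500° = -1.243547 rad
cos θ = 0.321439, sin θ = -0.946930 (intermediates below are computed at full precision and shown rounded to 5 d.p.)
v1: (-4,0) → rotate → (-1.28576,3.78772) → ×s → (-0.90967,2.67981) → (-0.91,2.68)
v2: (-1,-4.5) → rotate → (-4.58263,-0.49955) → ×s → (-3.24221,-0.35343) → (-3.24,-0.35)
v3: (4.5,1.5) → rotate → (2.86687,-3.77903) → ×s → (2.02831,-2.67366) → (2.03,-2.67)
v4: (3.5,5) → rotate → (5.85969,-1.70706) → ×s → (4.14573,-1.20774) → (4.15,-1.21)

Cross-section at z=1.5: (-0.91,2.68) (-3.24,-0.35) (2.03,-2.67) (4.15,-1.21)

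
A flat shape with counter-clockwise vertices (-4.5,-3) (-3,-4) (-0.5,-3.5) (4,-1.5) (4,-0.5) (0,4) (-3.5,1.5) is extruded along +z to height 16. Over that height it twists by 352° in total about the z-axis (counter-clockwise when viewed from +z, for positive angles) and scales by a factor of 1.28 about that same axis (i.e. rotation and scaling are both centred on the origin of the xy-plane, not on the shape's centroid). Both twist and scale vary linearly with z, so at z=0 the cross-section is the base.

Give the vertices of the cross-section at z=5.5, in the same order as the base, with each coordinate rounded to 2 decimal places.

Cross-section at z=5.5: (5.36,-2.53) (5.45,-0.56) (3.57,1.51) (-0.85,4.61) (-1.79,4.04) (-3.76,-2.26) (0.57,-4.14)

t = z/height = 5.5/16 = 0.34375
s = 1 + (scale-1)·z/height = 1 + (1.28-1)·5.5/16 = 1.096250
θ = twist·z/height = 352°·5.5/16 = 121.0000° = 2.111848 rad
cos θ = -0.515038, sin θ = 0.857167 (intermediates below are computed at full precision and shown rounded to 5 d.p.)
v1: (-4.5,-3) → rotate → (4.88917,-2.31214) → ×s → (5.35976,-2.53468) → (5.36,-2.53)
v2: (-3,-4) → rotate → (4.97378,-0.51135) → ×s → (5.45251,-0.56057) → (5.45,-0.56)
v3: (-0.5,-3.5) → rotate → (3.25760,1.37405) → ×s → (3.57115,1.50630) → (3.57,1.51)
v4: (4,-1.5) → rotate → (-0.77440,4.20123) → ×s → (-0.84894,4.60559) → (-0.85,4.61)
v5: (4,-0.5) → rotate → (-1.63157,3.68619) → ×s → (-1.78861,4.04098) → (-1.79,4.04)
v6: (0,4) → rotate → (-3.42867,-2.06015) → ×s → (-3.75868,-2.25844) → (-3.76,-2.26)
v7: (-3.5,1.5) → rotate → (0.51688,-3.77264) → ×s → (0.56663,-4.13576) → (0.57,-4.14)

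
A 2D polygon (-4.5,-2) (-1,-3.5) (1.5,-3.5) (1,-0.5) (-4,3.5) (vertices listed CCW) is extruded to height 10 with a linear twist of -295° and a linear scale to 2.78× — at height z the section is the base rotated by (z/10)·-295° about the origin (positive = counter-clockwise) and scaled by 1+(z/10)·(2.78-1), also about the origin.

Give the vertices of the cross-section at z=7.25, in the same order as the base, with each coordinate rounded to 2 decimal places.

Cross-section at z=7.25: (11.11,-1.94) (6.37,5.38) (1.62,8.57) (-1.26,2.23) (3.14,-11.76)

t = z/height = 7.25/10 = 0.725
s = 1 + (scale-1)·z/height = 1 + (2.78-1)·7.25/10 = 2.290500
θ = twist·z/height = -295°·7.25/10 = -213.8750° = -3.732823 rad
cos θ = -0.830256, sin θ = 0.557383 (intermediates below are computed at full precision and shown rounded to 5 d.p.)
v1: (-4.5,-2) → rotate → (4.85092,-0.84771) → ×s → (11.11102,-1.94168) → (11.11,-1.94)
v2: (-1,-3.5) → rotate → (2.78110,2.34851) → ×s → (6.37010,5.37927) → (6.37,5.38)
v3: (1.5,-3.5) → rotate → (0.70546,3.74197) → ×s → (1.61585,8.57098) → (1.62,8.57)
v4: (1,-0.5) → rotate → (-0.55156,0.97251) → ×s → (-1.26336,2.22754) → (-1.26,2.23)
v5: (-4,3.5) → rotate → (1.37018,-5.13543) → ×s → (3.13840,-11.76269) → (3.14,-11.76)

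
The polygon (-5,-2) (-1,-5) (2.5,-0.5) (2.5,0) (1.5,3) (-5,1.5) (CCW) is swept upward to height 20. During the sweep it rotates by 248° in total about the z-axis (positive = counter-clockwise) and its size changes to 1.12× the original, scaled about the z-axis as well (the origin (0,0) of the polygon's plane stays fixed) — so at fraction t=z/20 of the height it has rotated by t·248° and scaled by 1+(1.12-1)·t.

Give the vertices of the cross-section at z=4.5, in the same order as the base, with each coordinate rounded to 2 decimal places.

Cross-section at z=4.5: (-1.19,-5.40) (3.67,-3.74) (1.87,1.83) (1.44,2.12) (-1.68,3.01) (-4.16,-3.38)

t = z/height = 4.5/20 = 0.225
s = 1 + (scale-1)·z/height = 1 + (1.12-1)·4.5/20 = 1.027000
θ = twist·z/height = 248°·4.5/20 = 55.8000° = 0.973894 rad
cos θ = 0.562083, sin θ = 0.827081 (intermediates below are computed at full precision and shown rounded to 5 d.p.)
v1: (-5,-2) → rotate → (-1.15626,-5.25957) → ×s → (-1.18747,-5.40158) → (-1.19,-5.40)
v2: (-1,-5) → rotate → (3.57332,-3.63750) → ×s → (3.66980,-3.73571) → (3.67,-3.74)
v3: (2.5,-0.5) → rotate → (1.81875,1.78666) → ×s → (1.86785,1.83490) → (1.87,1.83)
v4: (2.5,0) → rotate → (1.40521,2.06770) → ×s → (1.44315,2.12353) → (1.44,2.12)
v5: (1.5,3) → rotate → (-1.63812,2.92687) → ×s → (-1.68235,3.00590) → (-1.68,3.01)
v6: (-5,1.5) → rotate → (-4.05104,-3.29228) → ×s → (-4.16042,-3.38117) → (-4.16,-3.38)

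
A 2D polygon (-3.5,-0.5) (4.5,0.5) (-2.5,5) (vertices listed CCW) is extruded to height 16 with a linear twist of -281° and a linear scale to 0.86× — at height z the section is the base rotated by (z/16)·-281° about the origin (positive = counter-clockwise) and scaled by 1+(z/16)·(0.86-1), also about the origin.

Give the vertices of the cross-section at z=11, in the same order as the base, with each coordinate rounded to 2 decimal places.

t = z/height = 11/16 = 0.6875
s = 1 + (scale-1)·z/height = 1 + (0.86-1)·11/16 = 0.903750
θ = twist·z/height = -281°·11/16 = -193.1875° = -3.371758 rad
cos θ = -0.973629, sin θ = 0.228138 (intermediates below are computed at full precision and shown rounded to 5 d.p.)
v1: (-3.5,-0.5) → rotate → (3.52177,-0.31167) → ×s → (3.18280,-0.28167) → (3.18,-0.28)
v2: (4.5,0.5) → rotate → (-4.49540,0.53981) → ×s → (-4.06272,0.48785) → (-4.06,0.49)
v3: (-2.5,5) → rotate → (1.29338,-5.43849) → ×s → (1.16889,-4.91504) → (1.17,-4.92)

Cross-section at z=11: (3.18,-0.28) (-4.06,0.49) (1.17,-4.92)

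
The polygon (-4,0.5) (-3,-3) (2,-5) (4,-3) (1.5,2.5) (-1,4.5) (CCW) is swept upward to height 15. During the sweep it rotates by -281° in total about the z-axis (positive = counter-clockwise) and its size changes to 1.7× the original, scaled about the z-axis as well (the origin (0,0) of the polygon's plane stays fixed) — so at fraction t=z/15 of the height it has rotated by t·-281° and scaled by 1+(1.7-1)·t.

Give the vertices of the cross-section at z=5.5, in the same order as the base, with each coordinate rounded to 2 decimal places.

t = z/height = 5.5/15 = 0.366667
s = 1 + (scale-1)·z/height = 1 + (1.7-1)·5.5/15 = 1.256667
θ = twist·z/height = -281°·5.5/15 = -103.0333° = -1.798271 rad
cos θ = -0.225518, sin θ = -0.974239 (intermediates below are computed at full precision and shown rounded to 5 d.p.)
v1: (-4,0.5) → rotate → (1.38919,3.78420) → ×s → (1.74575,4.75547) → (1.75,4.76)
v2: (-3,-3) → rotate → (-2.24616,3.59927) → ×s → (-2.82268,4.52308) → (-2.82,4.52)
v3: (2,-5) → rotate → (-5.32223,-0.82089) → ×s → (-6.68827,-1.03158) → (-6.69,-1.03)
v4: (4,-3) → rotate → (-3.82479,-3.22040) → ×s → (-4.80648,-4.04697) → (-4.81,-4.05)
v5: (1.5,2.5) → rotate → (2.09732,-2.02515) → ×s → (2.63563,-2.54494) → (2.64,-2.54)
v6: (-1,4.5) → rotate → (4.60959,-0.04059) → ×s → (5.79272,-0.05101) → (5.79,-0.05)

Cross-section at z=5.5: (1.75,4.76) (-2.82,4.52) (-6.69,-1.03) (-4.81,-4.05) (2.64,-2.54) (5.79,-0.05)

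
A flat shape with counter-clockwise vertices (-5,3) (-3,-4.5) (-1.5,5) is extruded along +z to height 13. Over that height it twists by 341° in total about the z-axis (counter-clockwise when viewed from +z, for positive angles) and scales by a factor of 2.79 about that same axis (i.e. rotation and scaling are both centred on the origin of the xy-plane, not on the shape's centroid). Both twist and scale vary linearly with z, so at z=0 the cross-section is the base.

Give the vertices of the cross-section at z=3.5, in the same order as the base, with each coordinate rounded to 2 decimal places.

t = z/height = 3.5/13 = 0.269231
s = 1 + (scale-1)·z/height = 1 + (2.79-1)·3.5/13 = 1.481923
θ = twist·z/height = 341°·3.5/13 = 91.8077° = 1.602347 rad
cos θ = -0.031545, sin θ = 0.999502 (intermediates below are computed at full precision and shown rounded to 5 d.p.)
v1: (-5,3) → rotate → (-2.84078,-5.09215) → ×s → (-4.20982,-7.54617) → (-4.21,-7.55)
v2: (-3,-4.5) → rotate → (4.59240,-2.85655) → ×s → (6.80558,-4.23319) → (6.81,-4.23)
v3: (-1.5,5) → rotate → (-4.95019,-1.65698) → ×s → (-7.33581,-2.45551) → (-7.34,-2.46)

Cross-section at z=3.5: (-4.21,-7.55) (6.81,-4.23) (-7.34,-2.46)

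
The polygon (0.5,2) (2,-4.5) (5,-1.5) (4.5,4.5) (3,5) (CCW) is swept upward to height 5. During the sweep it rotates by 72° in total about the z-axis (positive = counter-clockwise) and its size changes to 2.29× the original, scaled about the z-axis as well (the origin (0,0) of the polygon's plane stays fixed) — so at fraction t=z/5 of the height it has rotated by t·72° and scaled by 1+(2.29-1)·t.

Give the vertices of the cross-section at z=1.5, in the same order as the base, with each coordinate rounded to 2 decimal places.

t = z/height = 1.5/5 = 0.3
s = 1 + (scale-1)·z/height = 1 + (2.29-1)·1.5/5 = 1.387000
θ = twist·z/height = 72°·1.5/5 = 21.6000° = 0.376991 rad
cos θ = 0.929776, sin θ = 0.368125 (intermediates below are computed at full precision and shown rounded to 5 d.p.)
v1: (0.5,2) → rotate → (-0.27136,2.04362) → ×s → (-0.37638,2.83449) → (-0.38,2.83)
v2: (2,-4.5) → rotate → (3.51611,-3.44775) → ×s → (4.87685,-4.78202) → (4.88,-4.78)
v3: (5,-1.5) → rotate → (5.20107,0.44596) → ×s → (7.21388,0.61854) → (7.21,0.62)
v4: (4.5,4.5) → rotate → (2.52743,5.84055) → ×s → (3.50555,8.10085) → (3.51,8.10)
v5: (3,5) → rotate → (0.94871,5.75326) → ×s → (1.31586,7.97977) → (1.32,7.98)

Cross-section at z=1.5: (-0.38,2.83) (4.88,-4.78) (7.21,0.62) (3.51,8.10) (1.32,7.98)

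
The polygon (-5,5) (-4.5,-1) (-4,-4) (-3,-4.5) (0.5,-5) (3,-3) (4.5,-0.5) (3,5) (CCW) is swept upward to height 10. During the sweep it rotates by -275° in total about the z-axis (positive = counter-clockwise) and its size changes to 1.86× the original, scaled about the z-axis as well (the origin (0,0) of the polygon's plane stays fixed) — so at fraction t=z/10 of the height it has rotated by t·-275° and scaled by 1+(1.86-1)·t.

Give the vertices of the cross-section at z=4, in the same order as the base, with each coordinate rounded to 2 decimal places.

Cross-section at z=4: (8.61,4.02) (0.81,6.14) (-3.21,6.89) (-4.30,5.86) (-6.54,1.67) (-5.17,-2.41) (-2.70,-5.45) (4.94,-6.09)

t = z/height = 4/10 = 0.4
s = 1 + (scale-1)·z/height = 1 + (1.86-1)·4/10 = 1.344000
θ = twist·z/height = -275°·4/10 = -110.0000° = -1.919862 rad
cos θ = -0.342020, sin θ = -0.939693 (intermediates below are computed at full precision and shown rounded to 5 d.p.)
v1: (-5,5) → rotate → (6.40856,2.98836) → ×s → (8.61311,4.01636) → (8.61,4.02)
v2: (-4.5,-1) → rotate → (0.59940,4.57064) → ×s → (0.80559,6.14294) → (0.81,6.14)
v3: (-4,-4) → rotate → (-2.39069,5.12685) → ×s → (-3.21309,6.89049) → (-3.21,6.89)
v4: (-3,-4.5) → rotate → (-3.20256,4.35817) → ×s → (-4.30424,5.85738) → (-4.30,5.86)
v5: (0.5,-5) → rotate → (-4.86947,1.24025) → ×s → (-6.54457,1.66690) → (-6.54,1.67)
v6: (3,-3) → rotate → (-3.84514,-1.79302) → ×s → (-5.16787,-2.40982) → (-5.17,-2.41)
v7: (4.5,-0.5) → rotate → (-2.00894,-4.05761) → ×s → (-2.70001,-5.45342) → (-2.70,-5.45)
v8: (3,5) → rotate → (3.67240,-4.52918) → ×s → (4.93571,-6.08722) → (4.94,-6.09)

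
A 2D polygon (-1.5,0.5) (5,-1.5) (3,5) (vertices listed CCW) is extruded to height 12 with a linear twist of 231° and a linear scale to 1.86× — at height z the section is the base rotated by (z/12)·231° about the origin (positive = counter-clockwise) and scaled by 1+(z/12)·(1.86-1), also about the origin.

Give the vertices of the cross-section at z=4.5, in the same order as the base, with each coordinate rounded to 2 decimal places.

Cross-section at z=4.5: (-0.78,-1.94) (2.37,6.48) (-6.37,4.35)

t = z/height = 4.5/12 = 0.375
s = 1 + (scale-1)·z/height = 1 + (1.86-1)·4.5/12 = 1.322500
θ = twist·z/height = 231°·4.5/12 = 86.6250° = 1.511891 rad
cos θ = 0.058871, sin θ = 0.998266 (intermediates below are computed at full precision and shown rounded to 5 d.p.)
v1: (-1.5,0.5) → rotate → (-0.58744,-1.46796) → ×s → (-0.77689,-1.94138) → (-0.78,-1.94)
v2: (5,-1.5) → rotate → (1.79175,4.90302) → ×s → (2.36959,6.48425) → (2.37,6.48)
v3: (3,5) → rotate → (-4.81472,3.28915) → ×s → (-6.36746,4.34990) → (-6.37,4.35)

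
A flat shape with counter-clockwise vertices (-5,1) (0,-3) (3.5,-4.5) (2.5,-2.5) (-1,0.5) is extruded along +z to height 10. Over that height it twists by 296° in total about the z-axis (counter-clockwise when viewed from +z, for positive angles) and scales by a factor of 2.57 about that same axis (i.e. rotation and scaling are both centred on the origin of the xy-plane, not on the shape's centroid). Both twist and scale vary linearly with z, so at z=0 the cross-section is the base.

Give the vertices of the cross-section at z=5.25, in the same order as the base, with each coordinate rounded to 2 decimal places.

t = z/height = 5.25/10 = 0.525
s = 1 + (scale-1)·z/height = 1 + (2.57-1)·5.25/10 = 1.824250
θ = twist·z/height = 296°·5.25/10 = 155.4000° = 2.712242 rad
cos θ = -0.909236, sin θ = 0.416281 (intermediates below are computed at full precision and shown rounded to 5 d.p.)
v1: (-5,1) → rotate → (4.12990,-2.99064) → ×s → (7.53397,-5.45568) → (7.53,-5.46)
v2: (0,-3) → rotate → (1.24884,2.72771) → ×s → (2.27820,4.97602) → (2.28,4.98)
v3: (3.5,-4.5) → rotate → (-1.30906,5.54855) → ×s → (-2.38806,10.12193) → (-2.39,10.12)
v4: (2.5,-2.5) → rotate → (-1.23239,3.31379) → ×s → (-2.24818,6.04519) → (-2.25,6.05)
v5: (-1,0.5) → rotate → (0.70110,-0.87090) → ×s → (1.27897,-1.58874) → (1.28,-1.59)

Cross-section at z=5.25: (7.53,-5.46) (2.28,4.98) (-2.39,10.12) (-2.25,6.05) (1.28,-1.59)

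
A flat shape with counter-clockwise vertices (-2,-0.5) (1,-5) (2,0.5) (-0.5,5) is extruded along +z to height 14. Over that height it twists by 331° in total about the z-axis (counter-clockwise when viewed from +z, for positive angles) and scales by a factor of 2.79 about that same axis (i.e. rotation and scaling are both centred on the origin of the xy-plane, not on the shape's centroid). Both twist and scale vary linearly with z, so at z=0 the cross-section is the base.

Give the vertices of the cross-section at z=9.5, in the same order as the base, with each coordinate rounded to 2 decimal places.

Cross-section at z=9.5: (2.38,3.90) (-9.35,6.33) (-2.38,-3.90) (8.56,-7.11)

t = z/height = 9.5/14 = 0.678571
s = 1 + (scale-1)·z/height = 1 + (2.79-1)·9.5/14 = 2.214643
θ = twist·z/height = 331°·9.5/14 = 224.6071° = 3.920134 rad
cos θ = -0.711939, sin θ = -0.702242 (intermediates below are computed at full precision and shown rounded to 5 d.p.)
v1: (-2,-0.5) → rotate → (1.07276,1.76045) → ×s → (2.37577,3.89877) → (2.38,3.90)
v2: (1,-5) → rotate → (-4.22315,2.85745) → ×s → (-9.35276,6.32823) → (-9.35,6.33)
v3: (2,0.5) → rotate → (-1.07276,-1.76045) → ×s → (-2.37577,-3.89877) → (-2.38,-3.90)
v4: (-0.5,5) → rotate → (3.86718,-3.20857) → ×s → (8.56442,-7.10584) → (8.56,-7.11)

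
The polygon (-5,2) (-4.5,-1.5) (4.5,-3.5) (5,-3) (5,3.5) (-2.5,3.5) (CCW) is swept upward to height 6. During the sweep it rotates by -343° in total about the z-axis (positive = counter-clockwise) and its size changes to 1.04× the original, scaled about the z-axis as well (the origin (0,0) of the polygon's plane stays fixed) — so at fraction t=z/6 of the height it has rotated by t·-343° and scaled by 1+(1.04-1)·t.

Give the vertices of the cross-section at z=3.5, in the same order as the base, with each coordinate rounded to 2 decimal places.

Cross-section at z=3.5: (4.10,-3.68) (4.85,-0.14) (-3.10,4.95) (-3.75,4.64) (-6.04,-1.61) (1.17,-4.24)

t = z/height = 3.5/6 = 0.583333
s = 1 + (scale-1)·z/height = 1 + (1.04-1)·3.5/6 = 1.023333
θ = twist·z/height = -343°·3.5/6 = -200.0833° = -3.492113 rad
cos θ = -0.939194, sin θ = 0.343387 (intermediates below are computed at full precision and shown rounded to 5 d.p.)
v1: (-5,2) → rotate → (4.00920,-3.59532) → ×s → (4.10275,-3.67921) → (4.10,-3.68)
v2: (-4.5,-1.5) → rotate → (4.74145,-0.13645) → ×s → (4.85209,-0.13963) → (4.85,-0.14)
v3: (4.5,-3.5) → rotate → (-3.02452,4.83242) → ×s → (-3.09509,4.94518) → (-3.10,4.95)
v4: (5,-3) → rotate → (-3.66581,4.53452) → ×s → (-3.75135,4.64032) → (-3.75,4.64)
v5: (5,3.5) → rotate → (-5.89782,-1.57025) → ×s → (-6.03544,-1.60689) → (-6.04,-1.61)
v6: (-2.5,3.5) → rotate → (1.14613,-4.14565) → ×s → (1.17288,-4.24238) → (1.17,-4.24)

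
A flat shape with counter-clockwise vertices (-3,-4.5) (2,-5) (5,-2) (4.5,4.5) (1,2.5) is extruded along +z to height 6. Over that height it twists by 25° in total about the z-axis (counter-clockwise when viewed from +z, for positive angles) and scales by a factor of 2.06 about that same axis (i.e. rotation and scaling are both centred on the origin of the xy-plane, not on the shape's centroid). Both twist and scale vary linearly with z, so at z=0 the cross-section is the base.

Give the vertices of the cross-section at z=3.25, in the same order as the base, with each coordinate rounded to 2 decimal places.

t = z/height = 3.25/6 = 0.541667
s = 1 + (scale-1)·z/height = 1 + (2.06-1)·3.25/6 = 1.574167
θ = twist·z/height = 25°·3.25/6 = 13.5417° = 0.236347 rad
cos θ = 0.972200, sin θ = 0.234152 (intermediates below are computed at full precision and shown rounded to 5 d.p.)
v1: (-3,-4.5) → rotate → (-1.86291,-5.07736) → ×s → (-2.93254,-7.99261) → (-2.93,-7.99)
v2: (2,-5) → rotate → (3.11516,-4.39269) → ×s → (4.90378,-6.91483) → (4.90,-6.91)
v3: (5,-2) → rotate → (5.32930,-0.77364) → ×s → (8.38921,-1.21783) → (8.39,-1.22)
v4: (4.5,4.5) → rotate → (3.32121,5.42859) → ×s → (5.22814,8.54550) → (5.23,8.55)
v5: (1,2.5) → rotate → (0.38682,2.66465) → ×s → (0.60892,4.19461) → (0.61,4.19)

Cross-section at z=3.25: (-2.93,-7.99) (4.90,-6.91) (8.39,-1.22) (5.23,8.55) (0.61,4.19)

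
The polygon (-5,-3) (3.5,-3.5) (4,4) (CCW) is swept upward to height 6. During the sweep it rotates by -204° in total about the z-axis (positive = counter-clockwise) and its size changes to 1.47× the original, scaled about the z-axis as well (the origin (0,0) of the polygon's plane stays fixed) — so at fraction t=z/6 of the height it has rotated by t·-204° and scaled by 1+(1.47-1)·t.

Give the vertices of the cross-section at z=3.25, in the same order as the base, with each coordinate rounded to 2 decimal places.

t = z/height = 3.25/6 = 0.541667
s = 1 + (scale-1)·z/height = 1 + (1.47-1)·3.25/6 = 1.254583
θ = twist·z/height = -204°·3.25/6 = -110.5000° = -1.928589 rad
cos θ = -0.350207, sin θ = -0.936672 (intermediates below are computed at full precision and shown rounded to 5 d.p.)
v1: (-5,-3) → rotate → (-1.05898,5.73398) → ×s → (-1.32858,7.19376) → (-1.33,7.19)
v2: (3.5,-3.5) → rotate → (-4.50408,-2.05263) → ×s → (-5.65074,-2.57519) → (-5.65,-2.58)
v3: (4,4) → rotate → (2.34586,-5.14752) → ×s → (2.94308,-6.45799) → (2.94,-6.46)

Cross-section at z=3.25: (-1.33,7.19) (-5.65,-2.58) (2.94,-6.46)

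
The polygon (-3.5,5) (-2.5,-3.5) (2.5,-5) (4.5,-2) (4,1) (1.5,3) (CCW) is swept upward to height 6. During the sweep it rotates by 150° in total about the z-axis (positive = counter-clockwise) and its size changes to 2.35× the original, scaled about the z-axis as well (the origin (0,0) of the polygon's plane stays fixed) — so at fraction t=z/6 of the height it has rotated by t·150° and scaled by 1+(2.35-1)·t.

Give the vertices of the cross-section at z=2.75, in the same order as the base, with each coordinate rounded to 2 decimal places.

Cross-section at z=2.75: (-9.60,-2.35) (3.81,-5.83) (9.01,0.84) (5.66,5.62) (0.84,6.62) (-3.65,4.02)

t = z/height = 2.75/6 = 0.458333
s = 1 + (scale-1)·z/height = 1 + (2.35-1)·2.75/6 = 1.618750
θ = twist·z/height = 150°·2.75/6 = 68.7500° = 1.199914 rad
cos θ = 0.362438, sin θ = 0.932008 (intermediates below are computed at full precision and shown rounded to 5 d.p.)
v1: (-3.5,5) → rotate → (-5.92857,-1.44984) → ×s → (-9.59688,-2.34692) → (-9.60,-2.35)
v2: (-2.5,-3.5) → rotate → (2.35593,-3.59855) → ×s → (3.81367,-5.82516) → (3.81,-5.83)
v3: (2.5,-5) → rotate → (5.56613,0.51783) → ×s → (9.01018,0.83824) → (9.01,0.84)
v4: (4.5,-2) → rotate → (3.49499,3.46916) → ×s → (5.65751,5.61570) → (5.66,5.62)
v5: (4,1) → rotate → (0.51774,4.09047) → ×s → (0.83810,6.62145) → (0.84,6.62)
v6: (1.5,3) → rotate → (-2.25237,2.48533) → ×s → (-3.64602,4.02312) → (-3.65,4.02)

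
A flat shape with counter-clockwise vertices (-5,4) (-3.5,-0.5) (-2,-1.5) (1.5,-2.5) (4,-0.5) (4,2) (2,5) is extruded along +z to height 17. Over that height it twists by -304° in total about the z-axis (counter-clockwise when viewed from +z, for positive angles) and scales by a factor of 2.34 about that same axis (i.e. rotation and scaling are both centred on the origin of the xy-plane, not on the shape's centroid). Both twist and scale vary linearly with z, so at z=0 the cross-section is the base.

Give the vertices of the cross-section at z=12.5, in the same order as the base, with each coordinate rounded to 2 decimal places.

Cross-section at z=12.5: (1.73,-12.59) (5.72,-4.07) (4.93,-0.58) (1.26,5.65) (-5.07,6.19) (-8.49,2.59) (-9.72,-4.46)

t = z/height = 12.5/17 = 0.735294
s = 1 + (scale-1)·z/height = 1 + (2.34-1)·12.5/17 = 1.985294
θ = twist·z/height = -304°·12.5/17 = -223.5294° = -3.901324 rad
cos θ = -0.725021, sin θ = 0.688727 (intermediates below are computed at full precision and shown rounded to 5 d.p.)
v1: (-5,4) → rotate → (0.87020,-6.34372) → ×s → (1.72760,-12.59415) → (1.73,-12.59)
v2: (-3.5,-0.5) → rotate → (2.88194,-2.04803) → ×s → (5.72149,-4.06595) → (5.72,-4.07)
v3: (-2,-1.5) → rotate → (2.48313,-0.28992) → ×s → (4.92975,-0.57558) → (4.93,-0.58)
v4: (1.5,-2.5) → rotate → (0.63429,2.84564) → ×s → (1.25924,5.64944) → (1.26,5.65)
v5: (4,-0.5) → rotate → (-2.55572,3.11742) → ×s → (-5.07386,6.18899) → (-5.07,6.19)
v6: (4,2) → rotate → (-4.27754,1.30487) → ×s → (-8.49217,2.59054) → (-8.49,2.59)
v7: (2,5) → rotate → (-4.89368,-2.24765) → ×s → (-9.71539,-4.46225) → (-9.72,-4.46)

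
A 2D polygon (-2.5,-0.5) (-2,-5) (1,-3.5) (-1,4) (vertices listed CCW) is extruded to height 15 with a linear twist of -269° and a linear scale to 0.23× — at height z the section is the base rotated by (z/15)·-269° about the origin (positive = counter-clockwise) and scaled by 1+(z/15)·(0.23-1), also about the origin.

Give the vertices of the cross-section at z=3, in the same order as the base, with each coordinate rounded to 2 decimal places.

t = z/height = 3/15 = 0.2
s = 1 + (scale-1)·z/height = 1 + (0.23-1)·3/15 = 0.846000
θ = twist·z/height = -269°·3/15 = -53.8000° = -0.938987 rad
cos θ = 0.590606, sin θ = -0.806960 (intermediates below are computed at full precision and shown rounded to 5 d.p.)
v1: (-2.5,-0.5) → rotate → (-1.87999,1.72210) → ×s → (-1.59048,1.45689) → (-1.59,1.46)
v2: (-2,-5) → rotate → (-5.21601,-1.33911) → ×s → (-4.41275,-1.13289) → (-4.41,-1.13)
v3: (1,-3.5) → rotate → (-2.23376,-2.87408) → ×s → (-1.88976,-2.43147) → (-1.89,-2.43)
v4: (-1,4) → rotate → (2.63724,3.16938) → ×s → (2.23110,2.68130) → (2.23,2.68)

Cross-section at z=3: (-1.59,1.46) (-4.41,-1.13) (-1.89,-2.43) (2.23,2.68)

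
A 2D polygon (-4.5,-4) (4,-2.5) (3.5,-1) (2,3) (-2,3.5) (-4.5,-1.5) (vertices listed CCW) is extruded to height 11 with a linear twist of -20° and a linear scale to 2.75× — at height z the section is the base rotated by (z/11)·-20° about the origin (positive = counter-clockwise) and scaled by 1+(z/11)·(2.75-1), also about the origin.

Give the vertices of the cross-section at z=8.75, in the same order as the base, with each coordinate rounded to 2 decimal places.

t = z/height = 8.75/11 = 0.795455
s = 1 + (scale-1)·z/height = 1 + (2.75-1)·8.75/11 = 2.392045
θ = twist·z/height = -20°·8.75/11 = -15.9091° = -0.277666 rad
cos θ = 0.961698, sin θ = -0.274112 (intermediates below are computed at full precision and shown rounded to 5 d.p.)
v1: (-4.5,-4) → rotate → (-5.42409,-2.61329) → ×s → (-12.97466,-6.25110) → (-12.97,-6.25)
v2: (4,-2.5) → rotate → (3.16151,-3.50069) → ×s → (7.56248,-8.37381) → (7.56,-8.37)
v3: (3.5,-1) → rotate → (3.09183,-1.92109) → ×s → (7.39580,-4.59533) → (7.40,-4.60)
v4: (2,3) → rotate → (2.74573,2.33687) → ×s → (6.56791,5.58990) → (6.57,5.59)
v5: (-2,3.5) → rotate → (-0.96400,3.91417) → ×s → (-2.30594,9.36286) → (-2.31,9.36)
v6: (-4.5,-1.5) → rotate → (-4.73881,-0.20904) → ×s → (-11.33544,-0.50004) → (-11.34,-0.50)

Cross-section at z=8.75: (-12.97,-6.25) (7.56,-8.37) (7.40,-4.60) (6.57,5.59) (-2.31,9.36) (-11.34,-0.50)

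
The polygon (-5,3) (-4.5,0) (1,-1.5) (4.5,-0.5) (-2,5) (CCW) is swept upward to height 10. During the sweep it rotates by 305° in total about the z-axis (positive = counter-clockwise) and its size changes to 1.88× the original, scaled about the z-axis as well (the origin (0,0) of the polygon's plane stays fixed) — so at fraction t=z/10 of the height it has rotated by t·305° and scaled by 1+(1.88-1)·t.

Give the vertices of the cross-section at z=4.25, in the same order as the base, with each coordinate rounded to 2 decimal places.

Cross-section at z=4.25: (1.21,-7.92) (3.94,-4.76) (0.71,2.37) (-3.41,5.20) (-3.54,-6.50)

t = z/height = 4.25/10 = 0.425
s = 1 + (scale-1)·z/height = 1 + (1.88-1)·4.25/10 = 1.374000
θ = twist·z/height = 305°·4.25/10 = 129.6250° = 2.262383 rad
cos θ = -0.637760, sin θ = 0.770235 (intermediates below are computed at full precision and shown rounded to 5 d.p.)
v1: (-5,3) → rotate → (0.87810,-5.76446) → ×s → (1.20650,-7.92036) → (1.21,-7.92)
v2: (-4.5,0) → rotate → (2.86992,-3.46606) → ×s → (3.94327,-4.76236) → (3.94,-4.76)
v3: (1,-1.5) → rotate → (0.51759,1.72688) → ×s → (0.71117,2.37273) → (0.71,2.37)
v4: (4.5,-0.5) → rotate → (-2.48480,3.78494) → ×s → (-3.41412,5.20050) → (-3.41,5.20)
v5: (-2,5) → rotate → (-2.57565,-4.72927) → ×s → (-3.53895,-6.49802) → (-3.54,-6.50)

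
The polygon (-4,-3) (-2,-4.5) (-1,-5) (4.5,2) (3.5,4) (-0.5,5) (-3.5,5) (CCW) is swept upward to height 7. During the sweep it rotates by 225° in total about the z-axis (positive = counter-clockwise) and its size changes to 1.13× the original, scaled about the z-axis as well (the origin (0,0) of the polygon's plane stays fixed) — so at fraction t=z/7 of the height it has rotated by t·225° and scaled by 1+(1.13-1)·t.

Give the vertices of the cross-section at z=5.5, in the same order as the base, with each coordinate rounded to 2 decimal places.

Cross-section at z=5.5: (4.59,3.05) (2.48,4.83) (1.41,5.44) (-5.08,-1.92) (-4.10,-4.19) (0.24,-5.53) (3.54,-5.72)

t = z/height = 5.5/7 = 0.785714
s = 1 + (scale-1)·z/height = 1 + (1.13-1)·5.5/7 = 1.102143
θ = twist·z/height = 225°·5.5/7 = 176.7857° = 3.085493 rad
cos θ = -0.998427, sin θ = 0.056070 (intermediates below are computed at full precision and shown rounded to 5 d.p.)
v1: (-4,-3) → rotate → (4.16192,2.77100) → ×s → (4.58703,3.05404) → (4.59,3.05)
v2: (-2,-4.5) → rotate → (2.24917,4.38078) → ×s → (2.47891,4.82825) → (2.48,4.83)
v3: (-1,-5) → rotate → (1.27878,4.93606) → ×s → (1.40940,5.44025) → (1.41,5.44)
v4: (4.5,2) → rotate → (-4.60506,-1.74454) → ×s → (-5.07544,-1.92273) → (-5.08,-1.92)
v5: (3.5,4) → rotate → (-3.71878,-3.79746) → ×s → (-4.09862,-4.18534) → (-4.10,-4.19)
v6: (-0.5,5) → rotate → (0.21886,-5.02017) → ×s → (0.24122,-5.53294) → (0.24,-5.53)
v7: (-3.5,5) → rotate → (3.21414,-5.18838) → ×s → (3.54244,-5.71834) → (3.54,-5.72)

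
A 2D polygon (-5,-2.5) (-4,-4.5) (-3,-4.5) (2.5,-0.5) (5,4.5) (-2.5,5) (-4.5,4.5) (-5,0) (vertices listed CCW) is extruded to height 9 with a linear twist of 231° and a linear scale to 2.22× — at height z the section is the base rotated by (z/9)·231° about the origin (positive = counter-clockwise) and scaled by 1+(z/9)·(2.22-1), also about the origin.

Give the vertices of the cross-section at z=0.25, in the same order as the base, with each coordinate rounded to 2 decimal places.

Cross-section at z=0.25: (-4.85,-3.15) (-3.59,-5.09) (-2.56,-4.97) (2.63,-0.22) (4.62,5.20) (-3.15,4.85) (-5.14,4.10) (-5.14,-0.58)

t = z/height = 0.25/9 = 0.0277778
s = 1 + (scale-1)·z/height = 1 + (2.22-1)·0.25/9 = 1.033889
θ = twist·z/height = 231°·0.25/9 = 6.4167° = 0.111992 rad
cos θ = 0.993735, sin θ = 0.111758 (intermediates below are computed at full precision and shown rounded to 5 d.p.)
v1: (-5,-2.5) → rotate → (-4.68928,-3.04313) → ×s → (-4.84820,-3.14626) → (-4.85,-3.15)
v2: (-4,-4.5) → rotate → (-3.47203,-4.91884) → ×s → (-3.58969,-5.08554) → (-3.59,-5.09)
v3: (-3,-4.5) → rotate → (-2.47830,-4.80708) → ×s → (-2.56228,-4.96999) → (-2.56,-4.97)
v4: (2.5,-0.5) → rotate → (2.54022,-0.21747) → ×s → (2.62630,-0.22484) → (2.63,-0.22)
v5: (5,4.5) → rotate → (4.46577,5.03060) → ×s → (4.61711,5.20108) → (4.62,5.20)
v6: (-2.5,5) → rotate → (-3.04313,4.68928) → ×s → (-3.14626,4.84820) → (-3.15,4.85)
v7: (-4.5,4.5) → rotate → (-4.97472,3.96890) → ×s → (-5.14331,4.10340) → (-5.14,4.10)
v8: (-5,0) → rotate → (-4.96868,-0.55879) → ×s → (-5.13706,-0.57773) → (-5.14,-0.58)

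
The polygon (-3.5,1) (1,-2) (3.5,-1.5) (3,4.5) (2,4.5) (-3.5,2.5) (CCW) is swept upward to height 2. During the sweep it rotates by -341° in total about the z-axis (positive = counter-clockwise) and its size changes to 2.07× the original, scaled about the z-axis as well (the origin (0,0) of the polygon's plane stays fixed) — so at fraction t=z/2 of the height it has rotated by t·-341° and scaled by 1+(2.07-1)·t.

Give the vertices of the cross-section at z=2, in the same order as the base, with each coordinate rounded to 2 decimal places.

t = z/height = 2/2 = 1
s = 1 + (scale-1)·z/height = 1 + (2.07-1)·2/2 = 2.070000
θ = twist·z/height = -341°·2/2 = -341.0000° = -5.951573 rad
cos θ = 0.945519, sin θ = 0.325568 (intermediates below are computed at full precision and shown rounded to 5 d.p.)
v1: (-3.5,1) → rotate → (-3.63488,-0.19397) → ×s → (-7.52421,-0.40152) → (-7.52,-0.40)
v2: (1,-2) → rotate → (1.59665,-1.56547) → ×s → (3.30508,-3.24052) → (3.31,-3.24)
v3: (3.5,-1.5) → rotate → (3.79767,-0.27879) → ×s → (7.86117,-0.57709) → (7.86,-0.58)
v4: (3,4.5) → rotate → (1.37150,5.23154) → ×s → (2.83900,10.82928) → (2.84,10.83)
v5: (2,4.5) → rotate → (0.42598,4.90597) → ×s → (0.88178,10.15536) → (0.88,10.16)
v6: (-3.5,2.5) → rotate → (-4.12324,1.22431) → ×s → (-8.53510,2.53432) → (-8.54,2.53)

Cross-section at z=2: (-7.52,-0.40) (3.31,-3.24) (7.86,-0.58) (2.84,10.83) (0.88,10.16) (-8.54,2.53)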